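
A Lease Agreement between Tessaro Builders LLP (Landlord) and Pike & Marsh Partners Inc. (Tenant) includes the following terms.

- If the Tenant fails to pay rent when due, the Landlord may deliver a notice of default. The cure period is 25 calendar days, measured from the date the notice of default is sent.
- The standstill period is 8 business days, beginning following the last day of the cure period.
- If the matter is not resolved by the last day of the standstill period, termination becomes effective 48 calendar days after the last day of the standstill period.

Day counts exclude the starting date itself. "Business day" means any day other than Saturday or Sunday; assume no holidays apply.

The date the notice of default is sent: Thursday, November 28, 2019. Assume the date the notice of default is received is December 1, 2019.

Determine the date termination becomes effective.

Adding 25 calendar days to November 28, 2019 gives December 23, 2019, which is the last day of the cure period.
The last day of the standstill period: 8 business days after Monday, December 23, 2019, skipping weekends — Dec 24, Dec 25, Dec 26, Dec 27, Dec 30, Dec 31, Jan 1, Jan 2 — lands on Thursday, January 2, 2020.
Adding 48 calendar days to January 2, 2020 gives February 19, 2020, which is the date termination becomes effective.

February 19, 2020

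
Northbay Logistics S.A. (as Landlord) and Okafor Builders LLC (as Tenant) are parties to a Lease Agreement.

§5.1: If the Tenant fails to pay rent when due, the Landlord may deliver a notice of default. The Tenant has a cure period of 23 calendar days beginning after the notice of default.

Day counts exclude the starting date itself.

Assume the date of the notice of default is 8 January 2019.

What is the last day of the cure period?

31 January 2019

The last day of the cure period: 8 January 2019 + 23 days = 31 January 2019.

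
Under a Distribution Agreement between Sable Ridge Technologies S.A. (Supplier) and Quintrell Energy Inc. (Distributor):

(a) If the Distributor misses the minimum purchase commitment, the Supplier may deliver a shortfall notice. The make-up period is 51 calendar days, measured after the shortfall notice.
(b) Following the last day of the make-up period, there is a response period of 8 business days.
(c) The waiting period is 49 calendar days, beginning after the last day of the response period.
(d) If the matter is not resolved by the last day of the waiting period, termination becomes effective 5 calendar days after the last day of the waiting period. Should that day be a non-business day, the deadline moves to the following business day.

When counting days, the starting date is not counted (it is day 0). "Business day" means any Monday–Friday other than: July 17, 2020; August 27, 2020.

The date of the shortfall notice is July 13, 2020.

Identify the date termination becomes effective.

Adding 51 calendar days to July 13, 2020 gives September 2, 2020, which is the last day of the make-up period.
The last day of the response period: counting 8 business days from Wednesday, September 2, 2020 (Sep 3, Sep 4, Sep 7, Sep 8, Sep 9, Sep 10, Sep 11, Sep 14, skipping weekends) reaches Monday, September 14, 2020.
The last day of the waiting period: September 14, 2020 + 49 days = November 2, 2020.
Adding 5 calendar days to November 2, 2020 gives November 7, 2020, which is the date termination becomes effective. That falls on a Saturday, so it rolls to the next business day, Monday, November 9, 2020.

November 9, 2020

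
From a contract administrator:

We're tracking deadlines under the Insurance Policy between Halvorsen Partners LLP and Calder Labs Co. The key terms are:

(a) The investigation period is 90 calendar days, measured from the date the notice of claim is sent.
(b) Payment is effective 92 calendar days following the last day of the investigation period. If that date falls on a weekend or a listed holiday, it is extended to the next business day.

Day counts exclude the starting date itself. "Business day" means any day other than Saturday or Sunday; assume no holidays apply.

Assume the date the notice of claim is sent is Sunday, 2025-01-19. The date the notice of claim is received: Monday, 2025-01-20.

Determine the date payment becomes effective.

2025-07-21

The last day of the investigation period: 2025-01-19 + 90 days = 2025-04-19.
The date payment becomes effective: 2025-04-19 + 92 days = 2025-07-20. That falls on a Sunday, so it rolls to the next business day, Monday, 2025-07-21.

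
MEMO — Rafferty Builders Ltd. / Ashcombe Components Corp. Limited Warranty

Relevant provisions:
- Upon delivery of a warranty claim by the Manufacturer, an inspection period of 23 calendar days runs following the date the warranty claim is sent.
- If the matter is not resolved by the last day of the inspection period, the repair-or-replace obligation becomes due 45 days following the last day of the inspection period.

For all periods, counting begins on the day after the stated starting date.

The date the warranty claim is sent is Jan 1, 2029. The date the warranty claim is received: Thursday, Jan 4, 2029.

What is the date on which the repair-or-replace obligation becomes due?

The last day of the inspection period: 23 calendar days after Jan 1, 2029 is Jan 24, 2029.
The date on which the repair-or-replace obligation becomes due: Jan 24, 2029 + 45 days = Mar 10, 2029.

Mar 10, 2029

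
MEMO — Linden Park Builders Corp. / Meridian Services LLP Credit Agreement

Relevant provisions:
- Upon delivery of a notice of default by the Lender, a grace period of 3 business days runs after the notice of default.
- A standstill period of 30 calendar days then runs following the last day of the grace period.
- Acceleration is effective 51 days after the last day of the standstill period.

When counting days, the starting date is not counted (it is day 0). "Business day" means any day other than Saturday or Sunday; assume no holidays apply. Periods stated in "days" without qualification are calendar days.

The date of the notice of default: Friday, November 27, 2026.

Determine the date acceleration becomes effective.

February 21, 2027

The last day of the grace period: counting 3 business days from Friday, November 27, 2026 (Nov 30, Dec 1, Dec 2, skipping weekends) reaches Wednesday, December 2, 2026.
The last day of the standstill period: December 2, 2026 + 30 days = January 1, 2027.
Adding 51 calendar days to January 1, 2027 gives February 21, 2027, which is the date acceleration becomes effective.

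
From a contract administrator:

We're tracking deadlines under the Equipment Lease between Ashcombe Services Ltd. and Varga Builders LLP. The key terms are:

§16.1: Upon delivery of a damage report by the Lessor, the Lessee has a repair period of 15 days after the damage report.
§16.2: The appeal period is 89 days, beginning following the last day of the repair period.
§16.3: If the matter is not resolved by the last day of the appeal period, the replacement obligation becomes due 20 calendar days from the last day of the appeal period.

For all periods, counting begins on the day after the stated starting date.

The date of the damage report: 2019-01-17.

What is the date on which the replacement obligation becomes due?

Adding 15 calendar days to 2019-01-17 gives 2019-02-01, which is the last day of the repair period.
The last day of the appeal period: 89 calendar days after 2019-02-01 is 2019-05-01.
The date on which the replacement obligation becomes due: 2019-05-01 + 20 days = 2019-05-21.

2019-05-21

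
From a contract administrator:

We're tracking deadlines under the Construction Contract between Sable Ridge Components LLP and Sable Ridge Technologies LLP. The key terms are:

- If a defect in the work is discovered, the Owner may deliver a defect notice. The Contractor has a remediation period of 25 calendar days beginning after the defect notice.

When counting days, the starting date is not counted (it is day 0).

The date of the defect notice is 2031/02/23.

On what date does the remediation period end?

The last day of the remediation period: 2031/02/23 + 25 days = 2031/03/20.

2031/03/20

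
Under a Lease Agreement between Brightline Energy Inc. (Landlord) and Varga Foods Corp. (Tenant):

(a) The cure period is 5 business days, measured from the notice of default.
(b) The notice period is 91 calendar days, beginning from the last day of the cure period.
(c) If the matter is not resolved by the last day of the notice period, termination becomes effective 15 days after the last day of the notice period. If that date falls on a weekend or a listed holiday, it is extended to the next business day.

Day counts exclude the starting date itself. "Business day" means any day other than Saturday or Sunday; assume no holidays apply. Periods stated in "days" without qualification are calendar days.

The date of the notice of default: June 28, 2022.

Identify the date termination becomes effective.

October 19, 2022

The last day of the cure period: 5 business days after Tuesday, June 28, 2022, skipping weekends — Jun 29, Jun 30, Jul 1, Jul 4, Jul 5 — lands on Tuesday, July 5, 2022.
The last day of the notice period: 91 calendar days after July 5, 2022 is October 4, 2022.
The date termination becomes effective: October 4, 2022 + 15 days = October 19, 2022. October 19, 2022 is a Wednesday, so no roll-forward applies.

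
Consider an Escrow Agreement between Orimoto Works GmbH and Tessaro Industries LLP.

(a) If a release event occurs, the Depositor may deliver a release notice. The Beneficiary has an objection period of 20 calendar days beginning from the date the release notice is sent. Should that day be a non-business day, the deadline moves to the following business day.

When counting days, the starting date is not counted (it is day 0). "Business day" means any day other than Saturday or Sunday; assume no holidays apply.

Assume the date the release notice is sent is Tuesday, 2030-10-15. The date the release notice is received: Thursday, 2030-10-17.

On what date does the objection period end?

The last day of the objection period: 20 calendar days after 2030-10-15 is 2030-11-04. 2030-11-04 is a Monday, so no roll-forward applies.

2030-11-04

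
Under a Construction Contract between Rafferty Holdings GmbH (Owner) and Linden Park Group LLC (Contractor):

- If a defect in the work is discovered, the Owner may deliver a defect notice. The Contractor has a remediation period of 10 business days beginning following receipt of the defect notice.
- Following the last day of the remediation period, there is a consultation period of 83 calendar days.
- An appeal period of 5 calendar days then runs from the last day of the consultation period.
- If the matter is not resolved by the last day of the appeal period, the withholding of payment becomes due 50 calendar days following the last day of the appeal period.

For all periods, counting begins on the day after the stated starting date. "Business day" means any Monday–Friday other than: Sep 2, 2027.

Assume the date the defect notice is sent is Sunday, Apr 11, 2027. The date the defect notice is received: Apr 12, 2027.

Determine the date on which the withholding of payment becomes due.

The last day of the remediation period: 10 business days after Monday, Apr 12, 2027, skipping weekends — Apr 13, Apr 14, Apr 15, Apr 16, Apr 19, Apr 20, Apr 21, Apr 22, Apr 23, Apr 26 — lands on Monday, Apr 26, 2027.
The last day of the consultation period: 83 calendar days after Apr 26, 2027 is Jul 18, 2027.
Adding 5 calendar days to Jul 18, 2027 gives Jul 23, 2027, which is the last day of the appeal period.
The date on which the withholding of payment becomes due: 50 calendar days after Jul 23, 2027 is Sep 11, 2027.

Sep 11, 2027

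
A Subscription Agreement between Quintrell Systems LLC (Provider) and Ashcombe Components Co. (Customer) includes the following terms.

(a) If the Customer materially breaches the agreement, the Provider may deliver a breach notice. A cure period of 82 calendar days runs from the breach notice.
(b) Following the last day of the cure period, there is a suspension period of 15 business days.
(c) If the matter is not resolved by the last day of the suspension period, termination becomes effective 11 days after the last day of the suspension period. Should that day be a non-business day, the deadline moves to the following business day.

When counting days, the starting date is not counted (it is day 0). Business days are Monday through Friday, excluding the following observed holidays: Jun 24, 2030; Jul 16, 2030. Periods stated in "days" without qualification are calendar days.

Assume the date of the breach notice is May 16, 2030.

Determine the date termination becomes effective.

Adding 82 calendar days to May 16, 2030 gives Aug 6, 2030, which is the last day of the cure period.
The last day of the suspension period: counting 15 business days from Tuesday, Aug 6, 2030 (Aug 7, Aug 8, Aug 9, Aug 12, …, Aug 23, Aug 26, Aug 27, skipping weekends) reaches Tuesday, Aug 27, 2030.
The date termination becomes effective: 11 calendar days after Aug 27, 2030 is Sep 7, 2030. That falls on a Saturday, so it rolls to the next business day, Monday, Sep 9, 2030.

Sep 9, 2030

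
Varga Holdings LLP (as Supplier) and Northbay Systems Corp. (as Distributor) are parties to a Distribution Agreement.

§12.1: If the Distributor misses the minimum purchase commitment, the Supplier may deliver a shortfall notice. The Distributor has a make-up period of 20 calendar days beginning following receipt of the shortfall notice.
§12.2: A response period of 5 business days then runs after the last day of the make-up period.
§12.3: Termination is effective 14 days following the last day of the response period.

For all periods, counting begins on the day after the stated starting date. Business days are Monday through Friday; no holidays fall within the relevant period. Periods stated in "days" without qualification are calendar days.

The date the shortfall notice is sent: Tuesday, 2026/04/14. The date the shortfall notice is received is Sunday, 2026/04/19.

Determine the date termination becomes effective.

2026/05/29

The last day of the make-up period: 2026/04/19 + 20 days = 2026/05/09.
The last day of the response period: counting 5 business days from Saturday, 2026/05/09 (May 11, May 12, May 13, May 14, May 15, skipping weekends) reaches Friday, 2026/05/15.
The date termination becomes effective: 14 calendar days after 2026/05/15 is 2026/05/29.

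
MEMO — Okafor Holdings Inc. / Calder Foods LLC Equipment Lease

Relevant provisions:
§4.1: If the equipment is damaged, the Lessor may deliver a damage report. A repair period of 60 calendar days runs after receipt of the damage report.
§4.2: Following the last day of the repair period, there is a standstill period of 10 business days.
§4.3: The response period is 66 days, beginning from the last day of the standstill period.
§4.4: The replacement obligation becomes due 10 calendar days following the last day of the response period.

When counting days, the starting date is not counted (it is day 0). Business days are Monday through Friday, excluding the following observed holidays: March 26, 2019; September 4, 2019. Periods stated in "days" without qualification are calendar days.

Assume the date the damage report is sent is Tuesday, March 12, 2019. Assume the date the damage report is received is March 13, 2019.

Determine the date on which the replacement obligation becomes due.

August 8, 2019

Adding 60 calendar days to March 13, 2019 gives May 12, 2019, which is the last day of the repair period.
The last day of the standstill period: counting 10 business days from Sunday, May 12, 2019 (May 13, May 14, May 15, May 16, May 17, May 20, May 21, May 22, May 23, May 24, skipping weekends) reaches Friday, May 24, 2019.
The last day of the response period: 66 calendar days after May 24, 2019 is July 29, 2019.
Adding 10 calendar days to July 29, 2019 gives August 8, 2019, which is the date on which the replacement obligation becomes due.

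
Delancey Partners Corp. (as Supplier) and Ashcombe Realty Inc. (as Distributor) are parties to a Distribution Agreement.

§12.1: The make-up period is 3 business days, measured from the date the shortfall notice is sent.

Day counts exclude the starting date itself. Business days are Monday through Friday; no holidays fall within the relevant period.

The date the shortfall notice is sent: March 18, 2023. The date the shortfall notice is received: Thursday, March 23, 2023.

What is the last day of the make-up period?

March 22, 2023

The last day of the make-up period: 3 business days after Saturday, March 18, 2023, skipping weekends — Mar 20, Mar 21, Mar 22 — lands on Wednesday, March 22, 2023.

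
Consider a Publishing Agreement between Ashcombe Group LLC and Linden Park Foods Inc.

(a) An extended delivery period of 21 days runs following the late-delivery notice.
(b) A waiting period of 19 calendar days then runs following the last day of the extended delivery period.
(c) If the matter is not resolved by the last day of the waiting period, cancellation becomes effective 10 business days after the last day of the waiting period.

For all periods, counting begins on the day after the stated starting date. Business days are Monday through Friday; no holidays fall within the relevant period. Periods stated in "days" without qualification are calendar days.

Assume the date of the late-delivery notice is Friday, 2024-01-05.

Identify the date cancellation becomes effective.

The last day of the extended delivery period: 21 calendar days after 2024-01-05 is 2024-01-26.
The last day of the waiting period: 19 calendar days after 2024-01-26 is 2024-02-14.
From Wednesday, 2024-02-14, 10 business days (Feb 15, Feb 16, Feb 19, Feb 20, Feb 21, Feb 22, Feb 23, Feb 26, Feb 27, Feb 28, skipping weekends) brings us to Wednesday, 2024-02-28, which is the date cancellation becomes effective.

2024-02-28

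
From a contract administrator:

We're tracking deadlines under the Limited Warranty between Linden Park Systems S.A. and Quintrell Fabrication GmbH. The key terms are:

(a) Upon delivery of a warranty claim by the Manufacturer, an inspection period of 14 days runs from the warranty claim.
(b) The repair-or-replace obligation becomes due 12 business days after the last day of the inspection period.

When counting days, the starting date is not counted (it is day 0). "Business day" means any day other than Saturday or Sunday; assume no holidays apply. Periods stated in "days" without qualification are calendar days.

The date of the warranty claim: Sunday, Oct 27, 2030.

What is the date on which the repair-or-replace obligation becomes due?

The last day of the inspection period: Oct 27, 2030 + 14 days = Nov 10, 2030.
The date on which the repair-or-replace obligation becomes due: counting 12 business days from Sunday, Nov 10, 2030 (Nov 11, Nov 12, Nov 13, Nov 14, …, Nov 22, Nov 25, Nov 26, skipping weekends) reaches Tuesday, Nov 26, 2030.

Nov 26, 2030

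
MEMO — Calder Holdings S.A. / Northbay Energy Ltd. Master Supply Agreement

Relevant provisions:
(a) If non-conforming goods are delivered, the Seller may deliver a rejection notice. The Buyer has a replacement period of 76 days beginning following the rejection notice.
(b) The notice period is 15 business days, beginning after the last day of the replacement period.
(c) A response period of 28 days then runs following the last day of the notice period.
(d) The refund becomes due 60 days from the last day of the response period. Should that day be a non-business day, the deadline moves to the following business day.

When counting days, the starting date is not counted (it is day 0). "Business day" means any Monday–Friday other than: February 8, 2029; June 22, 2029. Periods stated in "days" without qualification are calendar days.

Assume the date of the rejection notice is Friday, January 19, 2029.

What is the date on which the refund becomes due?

July 23, 2029

The last day of the replacement period: 76 calendar days after January 19, 2029 is April 5, 2029.
The last day of the notice period: counting 15 business days from Thursday, April 5, 2029 (Apr 6, Apr 9, Apr 10, Apr 11, …, Apr 24, Apr 25, Apr 26, skipping weekends) reaches Thursday, April 26, 2029.
Adding 28 calendar days to April 26, 2029 gives May 24, 2029, which is the last day of the response period.
The date on which the refund becomes due: May 24, 2029 + 60 days = July 23, 2029. July 23, 2029 is a Monday and is not a listed holiday, so no roll-forward applies.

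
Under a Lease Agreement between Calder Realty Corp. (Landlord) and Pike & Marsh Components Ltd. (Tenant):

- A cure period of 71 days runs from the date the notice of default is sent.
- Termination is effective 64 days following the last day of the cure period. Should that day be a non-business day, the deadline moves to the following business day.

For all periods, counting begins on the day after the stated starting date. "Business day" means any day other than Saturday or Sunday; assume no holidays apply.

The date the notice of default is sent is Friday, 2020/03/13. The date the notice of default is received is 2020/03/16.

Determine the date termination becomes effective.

The last day of the cure period: 2020/03/13 + 71 days = 2020/05/23.
Adding 64 calendar days to 2020/05/23 gives 2020/07/26, which is the date termination becomes effective. That falls on a Sunday, so it rolls to the next business day, Monday, 2020/07/27.

2020/07/27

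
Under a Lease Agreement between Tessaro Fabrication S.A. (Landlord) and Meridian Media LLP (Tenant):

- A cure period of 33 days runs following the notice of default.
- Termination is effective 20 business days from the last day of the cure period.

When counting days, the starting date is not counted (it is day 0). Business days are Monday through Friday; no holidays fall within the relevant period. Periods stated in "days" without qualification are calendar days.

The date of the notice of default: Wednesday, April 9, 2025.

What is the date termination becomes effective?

The last day of the cure period: 33 calendar days after April 9, 2025 is May 12, 2025.
The date termination becomes effective: 20 business days after Monday, May 12, 2025, skipping weekends — May 13, May 14, May 15, May 16, …, Jun 5, Jun 6, Jun 9 — lands on Monday, June 9, 2025.

June 9, 2025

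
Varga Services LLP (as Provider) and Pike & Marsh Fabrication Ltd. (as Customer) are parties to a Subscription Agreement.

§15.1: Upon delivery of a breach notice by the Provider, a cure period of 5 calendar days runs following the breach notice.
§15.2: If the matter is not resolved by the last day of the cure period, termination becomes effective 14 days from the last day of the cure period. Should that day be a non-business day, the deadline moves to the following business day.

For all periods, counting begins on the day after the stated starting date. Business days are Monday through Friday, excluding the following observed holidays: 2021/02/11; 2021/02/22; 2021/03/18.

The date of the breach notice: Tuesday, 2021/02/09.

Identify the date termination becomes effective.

2021/03/01

Adding 5 calendar days to 2021/02/09 gives 2021/02/14, which is the last day of the cure period.
The date termination becomes effective: 14 calendar days after 2021/02/14 is 2021/02/28. That falls on a Sunday, so it rolls to the next business day, Monday, 2021/03/01.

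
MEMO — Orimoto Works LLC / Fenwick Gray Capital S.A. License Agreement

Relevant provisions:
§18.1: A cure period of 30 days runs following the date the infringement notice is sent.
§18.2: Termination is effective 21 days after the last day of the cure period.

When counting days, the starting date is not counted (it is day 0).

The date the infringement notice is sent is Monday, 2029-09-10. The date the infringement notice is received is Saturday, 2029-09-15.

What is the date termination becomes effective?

2029-10-31

Adding 30 calendar days to 2029-09-10 gives 2029-10-10, which is the last day of the cure period.
Adding 21 calendar days to 2029-10-10 gives 2029-10-31, which is the date termination becomes effective.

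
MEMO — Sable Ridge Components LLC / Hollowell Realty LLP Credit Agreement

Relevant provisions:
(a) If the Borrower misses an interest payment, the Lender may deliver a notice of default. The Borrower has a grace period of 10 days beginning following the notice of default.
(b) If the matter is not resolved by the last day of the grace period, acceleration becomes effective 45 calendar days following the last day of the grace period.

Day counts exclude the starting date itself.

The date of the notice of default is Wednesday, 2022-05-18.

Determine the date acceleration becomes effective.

2022-07-12

Adding 10 calendar days to 2022-05-18 gives 2022-05-28, which is the last day of the grace period.
Adding 45 calendar days to 2022-05-28 gives 2022-07-12, which is the date acceleration becomes effective.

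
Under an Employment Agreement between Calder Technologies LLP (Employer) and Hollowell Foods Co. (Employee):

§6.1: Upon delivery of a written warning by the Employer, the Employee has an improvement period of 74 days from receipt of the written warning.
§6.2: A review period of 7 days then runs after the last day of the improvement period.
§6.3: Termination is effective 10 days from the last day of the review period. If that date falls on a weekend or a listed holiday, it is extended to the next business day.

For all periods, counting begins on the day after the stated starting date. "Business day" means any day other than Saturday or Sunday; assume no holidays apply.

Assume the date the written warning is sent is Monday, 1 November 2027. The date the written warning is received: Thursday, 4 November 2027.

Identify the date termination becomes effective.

Adding 74 calendar days to 4 November 2027 gives 17 January 2028, which is the last day of the improvement period.
The last day of the review period: 7 calendar days after 17 January 2028 is 24 January 2028.
The date termination becomes effective: 24 January 2028 + 10 days = 3 February 2028. 3 February 2028 is a Thursday, so no roll-forward applies.

3 February 2028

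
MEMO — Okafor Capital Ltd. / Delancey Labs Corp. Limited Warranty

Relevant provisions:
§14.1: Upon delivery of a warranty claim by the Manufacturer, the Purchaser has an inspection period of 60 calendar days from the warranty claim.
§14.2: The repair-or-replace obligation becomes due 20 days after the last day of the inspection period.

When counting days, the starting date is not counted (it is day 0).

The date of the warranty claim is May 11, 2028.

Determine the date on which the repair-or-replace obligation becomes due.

Jul 30, 2028

The last day of the inspection period: 60 calendar days after May 11, 2028 is Jul 10, 2028.
The date on which the repair-or-replace obligation becomes due: 20 calendar days after Jul 10, 2028 is Jul 30, 2028.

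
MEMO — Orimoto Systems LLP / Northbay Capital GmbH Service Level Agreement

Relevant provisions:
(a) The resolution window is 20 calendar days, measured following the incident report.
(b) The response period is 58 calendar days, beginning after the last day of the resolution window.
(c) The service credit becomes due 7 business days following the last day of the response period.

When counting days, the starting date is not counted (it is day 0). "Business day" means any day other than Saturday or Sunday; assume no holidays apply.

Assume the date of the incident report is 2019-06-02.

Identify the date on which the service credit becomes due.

Adding 20 calendar days to 2019-06-02 gives 2019-06-22, which is the last day of the resolution window.
Adding 58 calendar days to 2019-06-22 gives 2019-08-19, which is the last day of the response period.
The date on which the service credit becomes due: counting 7 business days from Monday, 2019-08-19 (Aug 20, Aug 21, Aug 22, Aug 23, Aug 26, Aug 27, Aug 28, skipping weekends) reaches Wednesday, 2019-08-28.

2019-08-28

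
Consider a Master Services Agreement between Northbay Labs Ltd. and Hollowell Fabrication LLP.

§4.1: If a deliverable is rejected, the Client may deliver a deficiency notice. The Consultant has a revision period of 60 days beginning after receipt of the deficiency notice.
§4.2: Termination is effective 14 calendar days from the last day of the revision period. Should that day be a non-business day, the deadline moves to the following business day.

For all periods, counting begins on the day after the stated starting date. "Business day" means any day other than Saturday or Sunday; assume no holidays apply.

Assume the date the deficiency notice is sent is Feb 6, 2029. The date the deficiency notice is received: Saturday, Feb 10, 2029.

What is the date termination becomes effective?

Apr 25, 2029

Adding 60 calendar days to Feb 10, 2029 gives Apr 11, 2029, which is the last day of the revision period.
The date termination becomes effective: 14 calendar days after Apr 11, 2029 is Apr 25, 2029. Apr 25, 2029 is a Wednesday, so no roll-forward applies.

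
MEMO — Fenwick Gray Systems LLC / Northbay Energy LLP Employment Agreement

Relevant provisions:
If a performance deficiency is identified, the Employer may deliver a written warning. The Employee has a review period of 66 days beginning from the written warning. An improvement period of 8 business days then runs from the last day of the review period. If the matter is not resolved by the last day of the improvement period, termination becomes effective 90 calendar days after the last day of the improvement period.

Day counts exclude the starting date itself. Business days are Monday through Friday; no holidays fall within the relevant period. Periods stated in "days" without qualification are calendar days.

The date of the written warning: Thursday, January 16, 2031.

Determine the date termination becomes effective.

July 1, 2031

Adding 66 calendar days to January 16, 2031 gives March 23, 2031, which is the last day of the review period.
The last day of the improvement period: counting 8 business days from Sunday, March 23, 2031 (Mar 24, Mar 25, Mar 26, Mar 27, Mar 28, Mar 31, Apr 1, Apr 2, skipping weekends) reaches Wednesday, April 2, 2031.
The date termination becomes effective: 90 calendar days after April 2, 2031 is July 1, 2031.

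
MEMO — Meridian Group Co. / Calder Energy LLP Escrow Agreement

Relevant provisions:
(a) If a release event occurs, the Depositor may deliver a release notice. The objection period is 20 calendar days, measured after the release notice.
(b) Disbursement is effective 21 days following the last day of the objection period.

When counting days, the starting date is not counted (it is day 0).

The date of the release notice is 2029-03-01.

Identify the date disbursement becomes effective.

2029-04-11

Adding 20 calendar days to 2029-03-01 gives 2029-03-21, which is the last day of the objection period.
Adding 21 calendar days to 2029-03-21 gives 2029-04-11, which is the date disbursement becomes effective.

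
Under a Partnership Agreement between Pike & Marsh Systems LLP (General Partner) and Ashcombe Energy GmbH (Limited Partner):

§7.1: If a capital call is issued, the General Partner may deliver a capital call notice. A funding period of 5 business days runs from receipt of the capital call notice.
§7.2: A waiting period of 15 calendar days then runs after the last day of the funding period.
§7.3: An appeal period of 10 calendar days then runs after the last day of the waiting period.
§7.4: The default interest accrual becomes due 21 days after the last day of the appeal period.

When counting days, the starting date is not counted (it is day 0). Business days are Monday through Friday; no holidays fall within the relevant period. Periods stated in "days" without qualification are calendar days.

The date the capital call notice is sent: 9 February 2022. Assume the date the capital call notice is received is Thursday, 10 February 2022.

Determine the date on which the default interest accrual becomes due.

4 April 2022

The last day of the funding period: counting 5 business days from Thursday, 10 February 2022 (Feb 11, Feb 14, Feb 15, Feb 16, Feb 17, skipping weekends) reaches Thursday, 17 February 2022.
The last day of the waiting period: 15 calendar days after 17 February 2022 is 4 March 2022.
Adding 10 calendar days to 4 March 2022 gives 14 March 2022, which is the last day of the appeal period.
The date on which the default interest accrual becomes due: 21 calendar days after 14 March 2022 is 4 April 2022.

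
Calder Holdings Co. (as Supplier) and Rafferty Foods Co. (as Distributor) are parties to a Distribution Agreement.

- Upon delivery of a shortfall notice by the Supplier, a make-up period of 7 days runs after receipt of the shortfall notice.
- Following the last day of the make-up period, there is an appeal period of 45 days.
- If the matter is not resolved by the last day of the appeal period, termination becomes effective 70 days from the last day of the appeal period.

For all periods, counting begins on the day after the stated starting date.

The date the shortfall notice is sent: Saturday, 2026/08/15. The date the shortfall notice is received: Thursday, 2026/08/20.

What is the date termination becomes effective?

Adding 7 calendar days to 2026/08/20 gives 2026/08/27, which is the last day of the make-up period.
The last day of the appeal period: 2026/08/27 + 45 days = 2026/10/11.
The date termination becomes effective: 2026/10/11 + 70 days = 2026/12/20.

2026/12/20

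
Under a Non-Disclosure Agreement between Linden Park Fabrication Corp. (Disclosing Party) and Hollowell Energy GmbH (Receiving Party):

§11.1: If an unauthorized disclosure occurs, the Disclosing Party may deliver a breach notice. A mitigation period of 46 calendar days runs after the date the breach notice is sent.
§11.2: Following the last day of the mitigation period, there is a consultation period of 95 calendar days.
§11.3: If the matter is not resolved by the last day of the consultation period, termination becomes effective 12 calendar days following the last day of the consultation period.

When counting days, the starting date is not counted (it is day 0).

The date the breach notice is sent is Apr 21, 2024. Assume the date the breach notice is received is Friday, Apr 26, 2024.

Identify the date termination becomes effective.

Adding 46 calendar days to Apr 21, 2024 gives Jun 6, 2024, which is the last day of the mitigation period.
The last day of the consultation period: Jun 6, 2024 + 95 days = Sep 9, 2024.
Adding 12 calendar days to Sep 9, 2024 gives Sep 21, 2024, which is the date termination becomes effective.

Sep 21, 2024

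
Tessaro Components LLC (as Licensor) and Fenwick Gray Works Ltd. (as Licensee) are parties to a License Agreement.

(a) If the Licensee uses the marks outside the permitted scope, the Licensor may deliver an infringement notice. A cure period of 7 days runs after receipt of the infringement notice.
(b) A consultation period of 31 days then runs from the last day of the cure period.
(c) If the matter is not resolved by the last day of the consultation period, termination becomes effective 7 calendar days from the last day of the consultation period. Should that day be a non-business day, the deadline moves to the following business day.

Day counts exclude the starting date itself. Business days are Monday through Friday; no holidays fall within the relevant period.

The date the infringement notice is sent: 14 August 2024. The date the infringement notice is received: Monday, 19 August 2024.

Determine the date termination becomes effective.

Adding 7 calendar days to 19 August 2024 gives 26 August 2024, which is the last day of the cure period.
The last day of the consultation period: 31 calendar days after 26 August 2024 is 26 September 2024.
The date termination becomes effective: 26 September 2024 + 7 days = 3 October 2024. 3 October 2024 is a Thursday, so no roll-forward applies.

3 October 2024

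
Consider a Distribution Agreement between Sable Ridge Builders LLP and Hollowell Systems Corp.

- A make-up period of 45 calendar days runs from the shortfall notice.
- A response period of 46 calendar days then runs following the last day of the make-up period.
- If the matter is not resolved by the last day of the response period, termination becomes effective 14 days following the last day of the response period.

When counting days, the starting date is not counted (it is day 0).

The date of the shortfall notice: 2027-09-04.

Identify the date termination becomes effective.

The last day of the make-up period: 2027-09-04 + 45 days = 2027-10-19.
The last day of the response period: 2027-10-19 + 46 days = 2027-12-04.
The date termination becomes effective: 14 calendar days after 2027-12-04 is 2027-12-18.

2027-12-18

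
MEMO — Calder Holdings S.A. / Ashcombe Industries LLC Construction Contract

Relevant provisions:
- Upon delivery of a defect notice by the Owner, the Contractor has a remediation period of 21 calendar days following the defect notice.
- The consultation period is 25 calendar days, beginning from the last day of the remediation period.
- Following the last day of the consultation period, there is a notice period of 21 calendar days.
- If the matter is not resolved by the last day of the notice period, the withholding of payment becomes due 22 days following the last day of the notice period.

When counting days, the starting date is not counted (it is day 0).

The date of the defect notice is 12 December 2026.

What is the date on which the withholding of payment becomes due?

11 March 2027

The last day of the remediation period: 12 December 2026 + 21 days = 2 January 2027.
The last day of the consultation period: 25 calendar days after 2 January 2027 is 27 January 2027.
The last day of the notice period: 27 January 2027 + 21 days = 17 February 2027.
The date on which the withholding of payment becomes due: 17 February 2027 + 22 days = 11 March 2027.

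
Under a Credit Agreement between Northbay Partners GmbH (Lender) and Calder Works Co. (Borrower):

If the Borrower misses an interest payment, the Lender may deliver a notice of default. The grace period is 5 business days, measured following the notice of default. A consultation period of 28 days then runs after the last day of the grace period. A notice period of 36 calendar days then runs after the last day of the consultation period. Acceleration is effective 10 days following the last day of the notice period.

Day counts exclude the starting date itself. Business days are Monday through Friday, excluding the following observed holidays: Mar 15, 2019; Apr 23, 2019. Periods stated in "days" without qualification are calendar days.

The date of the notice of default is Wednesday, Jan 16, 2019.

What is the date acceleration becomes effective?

Apr 7, 2019

The last day of the grace period: counting 5 business days from Wednesday, Jan 16, 2019 (Jan 17, Jan 18, Jan 21, Jan 22, Jan 23, skipping weekends) reaches Wednesday, Jan 23, 2019.
The last day of the consultation period: 28 calendar days after Jan 23, 2019 is Feb 20, 2019.
The last day of the notice period: Feb 20, 2019 + 36 days = Mar 28, 2019.
The date acceleration becomes effective: 10 calendar days after Mar 28, 2019 is Apr 7, 2019.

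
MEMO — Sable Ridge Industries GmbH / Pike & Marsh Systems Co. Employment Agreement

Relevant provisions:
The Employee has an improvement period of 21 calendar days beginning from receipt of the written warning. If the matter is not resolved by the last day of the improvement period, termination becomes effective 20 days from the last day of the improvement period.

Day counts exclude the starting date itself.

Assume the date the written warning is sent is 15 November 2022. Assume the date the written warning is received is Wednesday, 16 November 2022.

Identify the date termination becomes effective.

27 December 2022

The last day of the improvement period: 21 calendar days after 16 November 2022 is 7 December 2022.
The date termination becomes effective: 7 December 2022 + 20 days = 27 December 2022.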